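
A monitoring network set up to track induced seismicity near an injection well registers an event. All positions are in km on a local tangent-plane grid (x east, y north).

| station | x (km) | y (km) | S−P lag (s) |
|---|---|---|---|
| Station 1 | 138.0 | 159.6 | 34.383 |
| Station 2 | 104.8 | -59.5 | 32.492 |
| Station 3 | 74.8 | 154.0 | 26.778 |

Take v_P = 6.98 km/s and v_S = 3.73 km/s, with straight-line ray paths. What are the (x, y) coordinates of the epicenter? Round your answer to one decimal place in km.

x ≈ -121.9 km, y ≈ 68.4 km

Distance from S−P lag: d = Δt · v_P v_S / (v_P − v_S) = Δt · (6.98·3.73)/(6.98−3.73) ≈ 8.0109·Δt.
So d_Station 1 = 275.44, d_Station 2 = 260.29, d_Station 3 = 214.52 km.
Circle about each station: (x − 138.0)² + (y − 159.6)² = 275.44²; (x − 104.8)² + (y + 59.5)² = 260.29²; (x − 74.8)² + (y − 154.0)² = 214.52².
Subtracting the Station 1 equation from the Station 2 and Station 3 equations removes the quadratic terms:
-66.4 x − 438.2 y = -21876.56
-126.4 x − 11.2 y = 14643.24
Solving the 2×2 system: x ≈ -121.9, y ≈ 68.4 km.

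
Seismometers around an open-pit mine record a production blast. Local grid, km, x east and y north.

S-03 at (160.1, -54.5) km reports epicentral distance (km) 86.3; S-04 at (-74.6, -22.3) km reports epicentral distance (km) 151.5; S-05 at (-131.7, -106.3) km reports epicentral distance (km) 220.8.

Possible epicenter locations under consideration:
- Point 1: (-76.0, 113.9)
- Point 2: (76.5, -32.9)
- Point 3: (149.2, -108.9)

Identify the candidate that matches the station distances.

For each candidate, compare |candidate − station| to the reported distance:
Point 1: residuals S-03 203.7, S-04 15.3, S-05 6.3 → max 203.7 km
Point 2: residuals S-03 0.0, S-04 0.0, S-05 0.0 → max 0.0 km
Point 3: residuals S-03 30.8, S-04 88.5, S-05 60.1 → max 88.5 km
Only Point 2 has all residuals ≈ 0.

Point 2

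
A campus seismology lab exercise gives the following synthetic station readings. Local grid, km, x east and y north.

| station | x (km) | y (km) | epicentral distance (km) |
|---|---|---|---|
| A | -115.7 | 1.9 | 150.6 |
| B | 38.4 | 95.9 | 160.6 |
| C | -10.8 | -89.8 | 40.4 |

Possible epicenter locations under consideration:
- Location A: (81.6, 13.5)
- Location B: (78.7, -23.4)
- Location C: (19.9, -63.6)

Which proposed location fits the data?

Location C

For each candidate, compare |candidate − station| to the reported distance:
Location A: residuals A 47.0, B 67.6, C 98.2 → max 98.2 km
Location B: residuals A 45.4, B 34.7, C 71.0 → max 71.0 km
Location C: residuals A 0.0, B 0.0, C 0.0 → max 0.0 km
Only Location C has all residuals ≈ 0.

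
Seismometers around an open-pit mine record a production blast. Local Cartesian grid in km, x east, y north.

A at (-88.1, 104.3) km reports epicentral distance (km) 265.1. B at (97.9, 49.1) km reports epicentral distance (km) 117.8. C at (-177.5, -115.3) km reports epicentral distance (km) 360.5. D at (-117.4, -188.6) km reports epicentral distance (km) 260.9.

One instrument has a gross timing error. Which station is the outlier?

C

Solve using three stations at a time. Using A, B, D (subtract circle equations pairwise → linear system) gives (x, y) ≈ (113.7, -67.6).
Distances from that point to each station vs reported:
  A: calculated 265.1 vs reported 265.1 → residual 0.0 km
  B: calculated 117.7 vs reported 117.8 → residual 0.1 km
  C: calculated 295.1 vs reported 360.5 → residual 65.4 km
  D: calculated 260.9 vs reported 260.9 → residual 0.0 km
A, B, D are mutually consistent (residuals ≈ 0); C is off by 65.4 km.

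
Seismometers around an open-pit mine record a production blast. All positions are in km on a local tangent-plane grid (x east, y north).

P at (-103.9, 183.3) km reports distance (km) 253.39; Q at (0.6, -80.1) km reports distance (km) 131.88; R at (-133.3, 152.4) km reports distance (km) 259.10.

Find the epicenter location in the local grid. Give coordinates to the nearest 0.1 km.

Circle about each station: (x + 103.9)² + (y − 183.3)² = 253.39²; (x − 0.6)² + (y + 80.1)² = 131.88²; (x + 133.3)² + (y − 152.4)² = 259.10².
Subtracting the P equation from the Q and R equations removes the quadratic terms:
209.0 x − 526.8 y = 8836.43
-58.8 x − 61.8 y = -6325.77
Solving the 2×2 system: x ≈ 88.4, y ≈ 18.3 km.

88.4 km east, 18.3 km north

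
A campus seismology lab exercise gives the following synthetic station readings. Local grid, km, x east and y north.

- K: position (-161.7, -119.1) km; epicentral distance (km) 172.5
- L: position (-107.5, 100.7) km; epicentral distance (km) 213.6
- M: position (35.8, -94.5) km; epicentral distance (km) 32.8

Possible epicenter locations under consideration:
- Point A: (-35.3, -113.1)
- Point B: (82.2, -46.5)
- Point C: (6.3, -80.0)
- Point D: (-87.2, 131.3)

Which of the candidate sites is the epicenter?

For each candidate, compare |candidate − station| to the reported distance:
Point A: residuals K 46.0, L 12.1, M 40.7 → max 46.0 km
Point B: residuals K 82.0, L 26.5, M 34.0 → max 82.0 km
Point C: residuals K 0.0, L 0.1, M 0.1 → max 0.1 km
Point D: residuals K 88.7, L 176.9, M 224.3 → max 224.3 km
Only Point C has all residuals ≈ 0.

Point C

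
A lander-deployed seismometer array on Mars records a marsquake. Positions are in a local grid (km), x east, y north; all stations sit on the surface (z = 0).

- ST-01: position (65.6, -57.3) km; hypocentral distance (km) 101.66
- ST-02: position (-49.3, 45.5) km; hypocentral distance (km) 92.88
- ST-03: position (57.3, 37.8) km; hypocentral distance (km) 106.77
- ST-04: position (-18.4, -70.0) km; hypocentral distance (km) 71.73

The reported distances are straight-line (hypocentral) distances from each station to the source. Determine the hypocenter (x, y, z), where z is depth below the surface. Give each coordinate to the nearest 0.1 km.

x ≈ -13.6 km, y ≈ -21.9 km, depth ≈ 53.0 km

Each station gives a sphere (x−x_i)² + (y−y_i)² + z² = d_i² (stations at z=0).
Subtracting the ST-01 sphere from ST-02 and ST-03: z² cancels, leaving linear equations in x and y:
-229.8 x + 205.6 y = -1377.85
-16.6 x + 190.2 y = -3939.60
Solving: x ≈ -13.598, y ≈ -21.900 km (keep extra digits for the depth step; rounded: -13.6, -21.9).
Then from the ST-01 sphere: z² = 101.66² − (x − 65.6)² − (y + 57.3)² with x = -13.598, y = -21.900, so z ≈ 53.003 ≈ 53.0 km.
Check against ST-04 (with the unrounded solution): distance 71.74 ≈ 71.73 km. ✓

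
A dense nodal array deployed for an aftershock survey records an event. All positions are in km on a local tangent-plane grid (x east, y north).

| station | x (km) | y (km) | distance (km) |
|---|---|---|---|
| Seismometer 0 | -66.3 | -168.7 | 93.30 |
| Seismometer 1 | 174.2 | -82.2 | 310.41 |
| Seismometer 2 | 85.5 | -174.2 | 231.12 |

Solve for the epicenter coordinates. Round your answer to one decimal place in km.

Circle about each station: (x + 66.3)² + (y + 168.7)² = 93.30²; (x − 174.2)² + (y + 82.2)² = 310.41²; (x − 85.5)² + (y + 174.2)² = 231.12².
Subtracting the Seismometer 0 equation from the Seismometer 1 and Seismometer 2 equations removes the quadratic terms:
481.0 x + 173.0 y = -83402.38
303.6 x − 11.0 y = -39911.05
Solving the 2×2 system: x ≈ -135.3, y ≈ -105.9 km.

(-135.3, -105.9)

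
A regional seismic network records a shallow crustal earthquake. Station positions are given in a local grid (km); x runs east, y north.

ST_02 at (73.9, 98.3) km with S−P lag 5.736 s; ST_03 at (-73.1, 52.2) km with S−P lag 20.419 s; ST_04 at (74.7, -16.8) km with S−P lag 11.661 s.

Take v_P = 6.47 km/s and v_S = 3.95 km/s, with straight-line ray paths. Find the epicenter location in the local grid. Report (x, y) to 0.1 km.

Distance from S−P lag: d = Δt · v_P v_S / (v_P − v_S) = Δt · (6.47·3.95)/(6.47−3.95) ≈ 10.1415·Δt.
So d_ST_02 = 58.17, d_ST_03 = 207.08, d_ST_04 = 118.26 km.
Circle about each station: (x − 73.9)² + (y − 98.3)² = 58.17²; (x + 73.1)² + (y − 52.2)² = 207.08²; (x − 74.7)² + (y + 16.8)² = 118.26².
Subtracting pairs of circle equations eliminates x²+y² and gives linear equations (the radical axes):
-294.0 x − 92.2 y = -46554.03
1.6 x − 230.2 y = -19863.45
Solving the 2×2 system: x ≈ 131.0, y ≈ 87.2 km.

131.0 km east, 87.2 km north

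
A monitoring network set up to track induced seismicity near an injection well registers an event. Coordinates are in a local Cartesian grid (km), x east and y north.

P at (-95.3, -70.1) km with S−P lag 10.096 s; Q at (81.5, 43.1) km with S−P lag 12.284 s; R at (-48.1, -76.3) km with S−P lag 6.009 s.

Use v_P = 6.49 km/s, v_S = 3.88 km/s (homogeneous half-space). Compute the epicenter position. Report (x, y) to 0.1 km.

x ≈ -2.5 km, y ≈ -40.5 km

Distance from S−P lag: d = Δt · v_P v_S / (v_P − v_S) = Δt · (6.49·3.88)/(6.49−3.88) ≈ 9.6480·Δt.
So d_P = 97.41, d_Q = 118.52, d_R = 57.97 km.
Circle about each station: (x + 95.3)² + (y + 70.1)² = 97.41²; (x − 81.5)² + (y − 43.1)² = 118.52²; (x + 48.1)² + (y + 76.3)² = 57.97².
Subtracting the P equation from the Q and R equations removes the quadratic terms:
353.6 x + 226.4 y = -10054.52
94.4 x − 12.4 y = 267.39
Solving the 2×2 system: x ≈ -2.5, y ≈ -40.5 km.
Check against P (with the unrounded x, y): √((x + 95.3)²+(y + 70.1)²) = 97.41 ≈ 97.41 km. ✓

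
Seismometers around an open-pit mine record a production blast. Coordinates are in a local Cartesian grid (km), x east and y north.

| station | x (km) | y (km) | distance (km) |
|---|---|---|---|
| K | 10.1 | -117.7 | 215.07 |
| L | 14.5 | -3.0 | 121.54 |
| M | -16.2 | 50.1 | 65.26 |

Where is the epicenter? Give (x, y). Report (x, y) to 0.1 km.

Circle about each station: (x − 10.1)² + (y + 117.7)² = 215.07²; (x − 14.5)² + (y + 3.0)² = 121.54²; (x + 16.2)² + (y − 50.1)² = 65.26².
Subtracting the K equation from the L and M equations removes the quadratic terms:
8.8 x + 229.4 y = 17747.08
-52.6 x + 335.6 y = 30813.39
Solving the 2×2 system: x ≈ -74.1, y ≈ 80.2 km.
Check against K (with the unrounded x, y): √((x − 10.1)²+(y + 117.7)²) = 215.06 ≈ 215.07 km. ✓

(-74.1, 80.2)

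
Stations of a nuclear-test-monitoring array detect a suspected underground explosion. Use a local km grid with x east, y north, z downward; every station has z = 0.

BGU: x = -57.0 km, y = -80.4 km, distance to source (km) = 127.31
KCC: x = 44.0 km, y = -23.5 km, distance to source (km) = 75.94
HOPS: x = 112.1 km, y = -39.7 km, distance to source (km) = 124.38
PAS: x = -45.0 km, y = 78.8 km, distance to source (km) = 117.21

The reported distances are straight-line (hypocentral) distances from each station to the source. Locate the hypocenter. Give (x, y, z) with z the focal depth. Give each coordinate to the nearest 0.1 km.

x ≈ 14.8 km, y ≈ 2.0 km, depth ≈ 65.3 km

Each station gives a sphere (x−x_i)² + (y−y_i)² + z² = d_i² (stations at z=0).
Subtracting the BGU sphere from KCC and HOPS: z² cancels, leaving linear equations in x and y:
202.0 x + 113.8 y = 3216.04
338.2 x + 81.4 y = 5166.79
Solving: x ≈ 14.797, y ≈ 1.995 km (keep extra digits for the depth step; rounded: 14.8, 2.0).
Then from the BGU sphere: z² = 127.31² − (x + 57.0)² − (y + 80.4)² with x = 14.797, y = 1.995, so z ≈ 65.300 ≈ 65.3 km.
Check against PAS (with the unrounded solution): distance 117.21 ≈ 117.21 km. ✓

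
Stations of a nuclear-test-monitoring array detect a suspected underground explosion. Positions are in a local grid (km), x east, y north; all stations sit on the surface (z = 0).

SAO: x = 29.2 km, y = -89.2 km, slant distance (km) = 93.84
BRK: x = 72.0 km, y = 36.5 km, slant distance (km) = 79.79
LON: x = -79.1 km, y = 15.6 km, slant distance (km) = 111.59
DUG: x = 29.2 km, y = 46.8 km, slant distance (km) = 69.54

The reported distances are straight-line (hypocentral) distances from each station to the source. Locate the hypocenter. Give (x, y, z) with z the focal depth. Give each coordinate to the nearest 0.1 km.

Each station gives a sphere (x−x_i)² + (y−y_i)² + z² = d_i² (stations at z=0).
Subtracting the SAO sphere from BRK and LON: z² cancels, leaving linear equations in x and y:
85.6 x + 251.4 y = 146.47
-216.6 x + 209.6 y = -5955.49
Solving: x ≈ 21.105, y ≈ -6.604 km (keep extra digits for the depth step; rounded: 21.1, -6.6).
Then from the SAO sphere: z² = 93.84² − (x − 29.2)² − (y + 89.2)² with x = 21.105, y = -6.604, so z ≈ 43.799 ≈ 43.8 km.
Check against DUG (with the unrounded solution): distance 69.54 ≈ 69.54 km. ✓

(21.1, -6.6, 43.8)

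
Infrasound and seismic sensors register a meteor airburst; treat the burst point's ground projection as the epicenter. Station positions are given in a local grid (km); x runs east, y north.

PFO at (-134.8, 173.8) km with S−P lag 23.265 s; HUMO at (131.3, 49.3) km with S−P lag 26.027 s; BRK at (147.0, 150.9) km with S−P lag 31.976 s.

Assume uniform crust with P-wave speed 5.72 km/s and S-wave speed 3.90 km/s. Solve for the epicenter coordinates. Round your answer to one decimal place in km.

(-144.4, -111.2)

Distance from S−P lag: d = Δt · v_P v_S / (v_P − v_S) = Δt · (5.72·3.90)/(5.72−3.90) ≈ 12.2571·Δt.
So d_PFO = 285.16, d_HUMO = 319.02, d_BRK = 391.93 km.
Circle about each station: (x + 134.8)² + (y − 173.8)² = 285.16²; (x − 131.3)² + (y − 49.3)² = 319.02²; (x − 147.0)² + (y − 150.9)² = 391.93².
Subtracting pairs of circle equations eliminates x²+y² and gives linear equations (the radical axes):
532.2 x − 249.0 y = -49164.83
563.6 x − 45.8 y = -76290.57
Solving the 2×2 system: x ≈ -144.4, y ≈ -111.2 km.
Check against PFO (with the unrounded x, y): √((x + 134.8)²+(y − 173.8)²) = 285.14 ≈ 285.16 km. ✓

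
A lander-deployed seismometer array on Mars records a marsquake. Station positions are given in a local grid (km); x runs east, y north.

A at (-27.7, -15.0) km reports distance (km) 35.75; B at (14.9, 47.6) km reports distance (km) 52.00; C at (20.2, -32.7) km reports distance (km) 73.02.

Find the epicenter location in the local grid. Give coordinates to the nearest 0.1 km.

-29.6 km east, 20.7 km north

Circle about each station: (x + 27.7)² + (y + 15.0)² = 35.75²; (x − 14.9)² + (y − 47.6)² = 52.00²; (x − 20.2)² + (y + 32.7)² = 73.02².
Subtracting pairs of circle equations eliminates x²+y² and gives linear equations (the radical axes):
85.2 x + 125.2 y = 69.54
95.8 x − 35.4 y = -3568.82
Solving the 2×2 system: x ≈ -29.6, y ≈ 20.7 km.
Check against A (with the unrounded x, y): √((x + 27.7)²+(y + 15.0)²) = 35.75 ≈ 35.75 km. ✓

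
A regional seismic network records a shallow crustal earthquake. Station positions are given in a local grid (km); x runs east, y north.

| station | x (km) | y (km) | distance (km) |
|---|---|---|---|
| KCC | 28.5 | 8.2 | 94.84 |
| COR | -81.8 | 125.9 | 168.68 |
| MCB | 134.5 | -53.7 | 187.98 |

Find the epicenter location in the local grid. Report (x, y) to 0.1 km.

(-53.0, -40.3)

Circle about each station: (x − 28.5)² + (y − 8.2)² = 94.84²; (x + 81.8)² + (y − 125.9)² = 168.68²; (x − 134.5)² + (y + 53.7)² = 187.98².
Subtracting pairs of circle equations eliminates x²+y² and gives linear equations (the radical axes):
-220.6 x + 235.4 y = 2204.24
212.0 x − 123.8 y = -6247.40
Solving the 2×2 system: x ≈ -53.0, y ≈ -40.3 km.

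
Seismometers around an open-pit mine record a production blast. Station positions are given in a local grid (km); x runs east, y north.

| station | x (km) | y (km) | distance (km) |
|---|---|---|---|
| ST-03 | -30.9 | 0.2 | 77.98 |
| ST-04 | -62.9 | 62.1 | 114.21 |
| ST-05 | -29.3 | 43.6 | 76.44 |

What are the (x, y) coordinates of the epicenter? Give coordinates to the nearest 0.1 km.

(44.0, 21.9)

Circle about each station: (x + 30.9)² + (y − 0.2)² = 77.98²; (x + 62.9)² + (y − 62.1)² = 114.21²; (x + 29.3)² + (y − 43.6)² = 76.44².
Subtracting pairs of circle equations eliminates x²+y² and gives linear equations (the radical axes):
-64.0 x + 123.8 y = -105.07
3.2 x + 86.8 y = 2042.41
Solving the 2×2 system: x ≈ 44.0, y ≈ 21.9 km.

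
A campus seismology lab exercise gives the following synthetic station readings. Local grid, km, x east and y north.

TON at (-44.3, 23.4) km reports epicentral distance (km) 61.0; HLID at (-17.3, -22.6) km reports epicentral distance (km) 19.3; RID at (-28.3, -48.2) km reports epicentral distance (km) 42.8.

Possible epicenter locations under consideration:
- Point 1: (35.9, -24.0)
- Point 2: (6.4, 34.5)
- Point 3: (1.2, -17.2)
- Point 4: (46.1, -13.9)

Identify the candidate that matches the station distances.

For each candidate, compare |candidate − station| to the reported distance:
Point 1: residuals TON 32.2, HLID 33.9, RID 25.8 → max 33.9 km
Point 2: residuals TON 9.1, HLID 42.5, RID 46.9 → max 46.9 km
Point 3: residuals TON 0.0, HLID 0.0, RID 0.0 → max 0.0 km
Point 4: residuals TON 36.8, HLID 44.7, RID 39.1 → max 44.7 km
Only Point 3 has all residuals ≈ 0.

Point 3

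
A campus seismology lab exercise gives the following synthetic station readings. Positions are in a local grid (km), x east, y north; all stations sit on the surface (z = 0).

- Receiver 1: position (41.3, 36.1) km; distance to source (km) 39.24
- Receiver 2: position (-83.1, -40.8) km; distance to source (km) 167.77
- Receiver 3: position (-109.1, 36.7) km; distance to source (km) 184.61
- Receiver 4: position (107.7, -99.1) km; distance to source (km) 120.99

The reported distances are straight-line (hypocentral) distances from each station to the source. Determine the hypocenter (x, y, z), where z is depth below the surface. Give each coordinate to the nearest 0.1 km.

Each station gives a sphere (x−x_i)² + (y−y_i)² + z² = d_i² (stations at z=0).
Subtracting the Receiver 1 sphere from Receiver 2 and Receiver 3: z² cancels, leaving linear equations in x and y:
-248.8 x − 153.8 y = -21045.65
-300.8 x + 1.2 y = -22300.27
Solving: x ≈ 74.204, y ≈ 16.800 km (keep extra digits for the depth step; rounded: 74.2, 16.8).
Then from the Receiver 1 sphere: z² = 39.24² − (x − 41.3)² − (y − 36.1)² with x = 74.204, y = 16.800, so z ≈ 9.199 ≈ 9.2 km.
Check against Receiver 4 (with the unrounded solution): distance 120.99 ≈ 120.99 km. ✓

(74.2, 16.8, 9.2)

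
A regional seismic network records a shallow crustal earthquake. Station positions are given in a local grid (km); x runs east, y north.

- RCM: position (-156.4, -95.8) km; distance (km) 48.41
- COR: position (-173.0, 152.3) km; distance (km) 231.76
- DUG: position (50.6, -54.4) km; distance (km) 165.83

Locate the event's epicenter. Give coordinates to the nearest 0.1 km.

x ≈ -114.3 km, y ≈ -71.9 km

Circle about each station: (x + 156.4)² + (y + 95.8)² = 48.41²; (x + 173.0)² + (y − 152.3)² = 231.76²; (x − 50.6)² + (y + 54.4)² = 165.83².
Subtracting the RCM equation from the COR and DUG equations removes the quadratic terms:
-33.2 x + 496.2 y = -31883.48
414.0 x + 82.8 y = -53274.94
Solving the 2×2 system: x ≈ -114.3, y ≈ -71.9 km.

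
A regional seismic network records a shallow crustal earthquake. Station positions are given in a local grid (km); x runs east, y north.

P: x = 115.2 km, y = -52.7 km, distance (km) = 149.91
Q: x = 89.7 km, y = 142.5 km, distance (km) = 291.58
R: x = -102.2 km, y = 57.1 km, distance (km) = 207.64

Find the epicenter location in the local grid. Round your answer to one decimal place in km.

x ≈ -13.0 km, y ≈ -130.4 km

Circle about each station: (x − 115.2)² + (y + 52.7)² = 149.91²; (x − 89.7)² + (y − 142.5)² = 291.58²; (x + 102.2)² + (y − 57.1)² = 207.64².
Subtracting the P equation from the Q and R equations removes the quadratic terms:
-51.0 x + 390.4 y = -50241.88
-434.8 x + 219.6 y = -22984.44
Solving the 2×2 system: x ≈ -13.0, y ≈ -130.4 km.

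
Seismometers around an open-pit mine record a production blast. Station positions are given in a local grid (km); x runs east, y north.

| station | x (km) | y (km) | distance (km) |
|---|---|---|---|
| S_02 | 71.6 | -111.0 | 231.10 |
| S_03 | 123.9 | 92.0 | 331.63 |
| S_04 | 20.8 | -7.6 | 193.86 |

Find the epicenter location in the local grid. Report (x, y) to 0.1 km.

(-157.8, -83.0)

Circle about each station: (x − 71.6)² + (y + 111.0)² = 231.10²; (x − 123.9)² + (y − 92.0)² = 331.63²; (x − 20.8)² + (y + 7.6)² = 193.86².
Subtracting pairs of circle equations eliminates x²+y² and gives linear equations (the radical axes):
104.6 x + 406.0 y = -50203.60
-101.6 x + 206.8 y = -1131.65
Solving the 2×2 system: x ≈ -157.8, y ≈ -83.0 km.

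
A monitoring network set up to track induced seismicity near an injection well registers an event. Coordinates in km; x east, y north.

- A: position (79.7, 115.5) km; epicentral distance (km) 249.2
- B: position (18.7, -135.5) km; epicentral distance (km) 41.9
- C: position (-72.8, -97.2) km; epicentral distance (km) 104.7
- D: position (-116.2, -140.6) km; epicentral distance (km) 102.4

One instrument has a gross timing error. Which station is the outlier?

C

Solve using three stations at a time. Using A, B, D (subtract circle equations pairwise → linear system) gives (x, y) ≈ (-17.3, -114.0).
Distances from that point to each station vs reported:
  A: calculated 249.2 vs reported 249.2 → residual 0.0 km
  B: calculated 41.9 vs reported 41.9 → residual 0.0 km
  C: calculated 58.0 vs reported 104.7 → residual 46.7 km
  D: calculated 102.4 vs reported 102.4 → residual 0.0 km
A, B, D are mutually consistent (residuals ≈ 0); C is off by 46.7 km.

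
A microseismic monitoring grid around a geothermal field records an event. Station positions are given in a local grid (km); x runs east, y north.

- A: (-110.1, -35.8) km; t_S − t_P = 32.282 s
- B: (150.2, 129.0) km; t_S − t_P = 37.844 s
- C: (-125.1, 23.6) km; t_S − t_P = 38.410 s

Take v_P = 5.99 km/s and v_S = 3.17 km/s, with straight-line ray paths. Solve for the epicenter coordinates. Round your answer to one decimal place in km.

Distance from S−P lag: d = Δt · v_P v_S / (v_P − v_S) = Δt · (5.99·3.17)/(5.99−3.17) ≈ 6.7334·Δt.
So d_A = 217.37, d_B = 254.82, d_C = 258.63 km.
Circle about each station: (x + 110.1)² + (y + 35.8)² = 217.37²; (x − 150.2)² + (y − 129.0)² = 254.82²; (x + 125.1)² + (y − 23.6)² = 258.63².
Subtracting the A equation from the B and C equations removes the quadratic terms:
520.6 x + 329.6 y = 8113.87
-30.0 x + 118.8 y = -16836.44
Solving the 2×2 system: x ≈ 90.8, y ≈ -118.8 km.

(90.8, -118.8)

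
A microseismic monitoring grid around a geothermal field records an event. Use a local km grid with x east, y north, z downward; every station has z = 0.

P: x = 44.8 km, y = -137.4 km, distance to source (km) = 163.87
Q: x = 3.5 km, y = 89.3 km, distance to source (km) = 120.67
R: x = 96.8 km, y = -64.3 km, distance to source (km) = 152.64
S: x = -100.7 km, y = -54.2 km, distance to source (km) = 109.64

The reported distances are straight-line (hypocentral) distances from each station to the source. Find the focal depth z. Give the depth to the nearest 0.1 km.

depth ≈ 66.5 km

Each station gives a sphere (x−x_i)² + (y−y_i)² + z² = d_i² (stations at z=0).
Subtracting the P sphere from Q and R: z² cancels, leaving linear equations in x and y:
-82.6 x + 453.4 y = -606.93
104.0 x + 146.2 y = -3826.66
Solving: x ≈ -27.795, y ≈ -6.402 km (keep extra digits for the depth step; rounded: -27.8, -6.4).
Then from the P sphere: z² = 163.87² − (x − 44.8)² − (y + 137.4)² with x = -27.795, y = -6.402, so z ≈ 66.505 ≈ 66.5 km.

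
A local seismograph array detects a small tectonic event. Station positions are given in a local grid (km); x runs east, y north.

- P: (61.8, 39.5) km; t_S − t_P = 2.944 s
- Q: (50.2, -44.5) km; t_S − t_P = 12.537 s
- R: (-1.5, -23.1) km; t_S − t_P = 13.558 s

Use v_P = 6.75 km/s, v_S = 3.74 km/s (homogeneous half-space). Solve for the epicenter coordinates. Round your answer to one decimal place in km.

Distance from S−P lag: d = Δt · v_P v_S / (v_P − v_S) = Δt · (6.75·3.74)/(6.75−3.74) ≈ 8.3870·Δt.
So d_P = 24.69, d_Q = 105.15, d_R = 113.71 km.
Circle about each station: (x − 61.8)² + (y − 39.5)² = 24.69²; (x − 50.2)² + (y + 44.5)² = 105.15²; (x + 1.5)² + (y + 23.1)² = 113.71².
Subtracting the P equation from the Q and R equations removes the quadratic terms:
-23.2 x − 168.0 y = -11326.13
-126.6 x − 125.2 y = -17164.00
Solving the 2×2 system: x ≈ 79.8, y ≈ 56.4 km.
Check against P (with the unrounded x, y): √((x − 61.8)²+(y − 39.5)²) = 24.69 ≈ 24.69 km. ✓

x ≈ 79.8 km, y ≈ 56.4 km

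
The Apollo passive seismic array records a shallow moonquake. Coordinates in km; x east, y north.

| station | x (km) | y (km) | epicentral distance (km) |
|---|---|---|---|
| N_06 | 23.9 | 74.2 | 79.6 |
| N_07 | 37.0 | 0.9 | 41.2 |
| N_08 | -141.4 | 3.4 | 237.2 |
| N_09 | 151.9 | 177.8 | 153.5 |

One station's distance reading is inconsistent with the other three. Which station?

Solve using three stations at a time. Using N_06, N_08, N_09 (subtract circle equations pairwise → linear system) gives (x, y) ≈ (93.5, 36.0).
Distances from that point to each station vs reported:
  N_06: calculated 79.4 vs reported 79.6 → residual 0.2 km
  N_07: calculated 66.5 vs reported 41.2 → residual 25.3 km
  N_08: calculated 237.1 vs reported 237.2 → residual 0.1 km
  N_09: calculated 153.4 vs reported 153.5 → residual 0.1 km
N_06, N_08, N_09 are mutually consistent (residuals ≈ 0); N_07 is off by 25.3 km.

N_07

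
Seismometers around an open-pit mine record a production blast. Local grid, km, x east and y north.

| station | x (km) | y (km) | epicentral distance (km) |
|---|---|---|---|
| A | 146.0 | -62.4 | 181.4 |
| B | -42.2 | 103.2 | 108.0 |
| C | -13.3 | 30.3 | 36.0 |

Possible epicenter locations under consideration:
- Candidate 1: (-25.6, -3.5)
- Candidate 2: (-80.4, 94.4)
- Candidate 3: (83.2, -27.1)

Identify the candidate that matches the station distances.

For each candidate, compare |candidate − station| to the reported distance:
Candidate 1: residuals A 0.0, B 0.0, C 0.0 → max 0.0 km
Candidate 2: residuals A 94.0, B 68.8, C 56.8 → max 94.0 km
Candidate 3: residuals A 109.4, B 72.8, C 76.3 → max 109.4 km
Only Candidate 1 has all residuals ≈ 0.

Candidate 1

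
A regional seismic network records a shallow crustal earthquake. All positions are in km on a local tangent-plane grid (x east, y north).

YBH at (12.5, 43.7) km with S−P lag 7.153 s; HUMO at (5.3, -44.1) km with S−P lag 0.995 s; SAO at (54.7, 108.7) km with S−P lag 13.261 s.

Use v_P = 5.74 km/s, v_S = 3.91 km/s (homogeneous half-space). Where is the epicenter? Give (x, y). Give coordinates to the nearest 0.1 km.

Distance from S−P lag: d = Δt · v_P v_S / (v_P − v_S) = Δt · (5.74·3.91)/(5.74−3.91) ≈ 12.2642·Δt.
So d_YBH = 87.73, d_HUMO = 12.20, d_SAO = 162.63 km.
Circle about each station: (x − 12.5)² + (y − 43.7)² = 87.73²; (x − 5.3)² + (y + 44.1)² = 12.20²; (x − 54.7)² + (y − 108.7)² = 162.63².
Subtracting the YBH equation from the HUMO and SAO equations removes the quadratic terms:
-14.4 x − 175.6 y = 7454.67
84.4 x + 130.0 y = -6010.12
Solving the 2×2 system: x ≈ -6.7, y ≈ -41.9 km.
Check against YBH (with the unrounded x, y): √((x − 12.5)²+(y − 43.7)²) = 87.72 ≈ 87.73 km. ✓

(-6.7, -41.9)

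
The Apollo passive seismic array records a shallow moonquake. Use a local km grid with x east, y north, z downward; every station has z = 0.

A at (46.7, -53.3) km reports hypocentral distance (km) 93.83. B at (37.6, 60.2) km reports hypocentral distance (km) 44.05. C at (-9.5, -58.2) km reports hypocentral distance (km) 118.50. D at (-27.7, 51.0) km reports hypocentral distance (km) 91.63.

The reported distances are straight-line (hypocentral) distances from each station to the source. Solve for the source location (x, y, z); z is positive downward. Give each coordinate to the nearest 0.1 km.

Each station gives a sphere (x−x_i)² + (y−y_i)² + z² = d_i² (stations at z=0).
Subtracting the A sphere from B and C: z² cancels, leaving linear equations in x and y:
-18.2 x + 227.0 y = 6879.69
-112.4 x − 9.8 y = -6782.47
Solving: x ≈ 57.299, y ≈ 34.901 km (keep extra digits for the depth step; rounded: 57.3, 34.9).
Then from the A sphere: z² = 93.83² − (x − 46.7)² − (y + 53.3)² with x = 57.299, y = 34.901, so z ≈ 30.205 ≈ 30.2 km.
Check against D (with the unrounded solution): distance 91.63 ≈ 91.63 km. ✓

x ≈ 57.3 km, y ≈ 34.9 km, depth ≈ 30.2 km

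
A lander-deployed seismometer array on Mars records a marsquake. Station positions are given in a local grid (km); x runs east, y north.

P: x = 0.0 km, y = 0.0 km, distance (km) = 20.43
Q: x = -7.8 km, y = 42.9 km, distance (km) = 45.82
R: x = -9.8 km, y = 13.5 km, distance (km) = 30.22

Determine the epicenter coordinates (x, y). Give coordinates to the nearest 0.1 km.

Circle about each station: x² + y² = 20.43²; (x + 7.8)² + (y − 42.9)² = 45.82²; (x + 9.8)² + (y − 13.5)² = 30.22².
Subtracting the P equation from the Q and R equations removes the quadratic terms:
-15.6 x + 85.8 y = 219.16
-19.6 x + 27.0 y = -217.57
Solving the 2×2 system: x ≈ 19.5, y ≈ 6.1 km.
Check against P (with the unrounded x, y): √(x²+y²) = 20.44 ≈ 20.43 km. ✓

19.5 km east, 6.1 km north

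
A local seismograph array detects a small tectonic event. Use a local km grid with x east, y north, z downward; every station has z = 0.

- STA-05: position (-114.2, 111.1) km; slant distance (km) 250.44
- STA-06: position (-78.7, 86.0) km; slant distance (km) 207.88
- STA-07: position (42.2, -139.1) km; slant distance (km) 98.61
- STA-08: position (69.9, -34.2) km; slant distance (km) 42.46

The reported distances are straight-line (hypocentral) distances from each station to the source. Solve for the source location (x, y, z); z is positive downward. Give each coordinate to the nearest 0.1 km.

Each station gives a sphere (x−x_i)² + (y−y_i)² + z² = d_i² (stations at z=0).
Subtracting the STA-05 sphere from STA-06 and STA-07: z² cancels, leaving linear equations in x and y:
71.0 x − 50.2 y = 7710.94
312.8 x − 500.4 y = 48741.06
Solving: x ≈ 71.208, y ≈ -52.892 km (keep extra digits for the depth step; rounded: 71.2, -52.9).
Then from the STA-05 sphere: z² = 250.44² − (x + 114.2)² − (y − 111.1)² with x = 71.208, y = -52.892, so z ≈ 38.088 ≈ 38.1 km.
Check against STA-08 (with the unrounded solution): distance 42.45 ≈ 42.46 km. ✓

(71.2, -52.9, 38.1)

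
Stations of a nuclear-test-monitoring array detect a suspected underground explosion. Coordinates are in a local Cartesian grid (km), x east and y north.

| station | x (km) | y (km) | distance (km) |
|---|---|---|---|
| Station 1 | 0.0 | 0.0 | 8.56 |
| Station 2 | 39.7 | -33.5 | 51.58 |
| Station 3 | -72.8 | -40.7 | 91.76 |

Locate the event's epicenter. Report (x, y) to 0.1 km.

(6.3, 5.8)

Circle about each station: x² + y² = 8.56²; (x − 39.7)² + (y + 33.5)² = 51.58²; (x + 72.8)² + (y + 40.7)² = 91.76².
Subtracting the Station 1 equation from the Station 2 and Station 3 equations removes the quadratic terms:
79.4 x − 67.0 y = 111.12
-145.6 x − 81.4 y = -1390.29
Solving the 2×2 system: x ≈ 6.3, y ≈ 5.8 km.
Check against Station 1 (with the unrounded x, y): √(x²+y²) = 8.57 ≈ 8.56 km. ✓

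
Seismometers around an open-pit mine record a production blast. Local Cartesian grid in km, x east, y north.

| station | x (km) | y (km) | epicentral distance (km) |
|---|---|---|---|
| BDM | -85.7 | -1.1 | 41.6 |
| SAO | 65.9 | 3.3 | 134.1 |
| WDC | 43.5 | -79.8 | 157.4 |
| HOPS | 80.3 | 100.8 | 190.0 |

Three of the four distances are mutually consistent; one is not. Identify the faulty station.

Solve using three stations at a time. Using BDM, SAO, WDC (subtract circle equations pairwise → linear system) gives (x, y) ≈ (-64.5, 34.7).
Distances from that point to each station vs reported:
  BDM: calculated 41.7 vs reported 41.6 → residual 0.1 km
  SAO: calculated 134.1 vs reported 134.1 → residual 0.0 km
  WDC: calculated 157.4 vs reported 157.4 → residual 0.0 km
  HOPS: calculated 159.1 vs reported 190.0 → residual 30.9 km
BDM, SAO, WDC are mutually consistent (residuals ≈ 0); HOPS is off by 30.9 km.

HOPS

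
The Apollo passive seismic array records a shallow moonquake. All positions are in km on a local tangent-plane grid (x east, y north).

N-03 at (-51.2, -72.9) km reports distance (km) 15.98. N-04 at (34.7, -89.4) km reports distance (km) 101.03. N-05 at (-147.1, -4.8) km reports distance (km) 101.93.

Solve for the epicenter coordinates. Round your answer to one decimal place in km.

(-62.4, -61.5)

Circle about each station: (x + 51.2)² + (y + 72.9)² = 15.98²; (x − 34.7)² + (y + 89.4)² = 101.03²; (x + 147.1)² + (y + 4.8)² = 101.93².
Subtracting pairs of circle equations eliminates x²+y² and gives linear equations (the radical axes):
171.8 x − 33.0 y = -8691.10
-191.8 x + 136.2 y = 3591.24
Solving the 2×2 system: x ≈ -62.4, y ≈ -61.5 km.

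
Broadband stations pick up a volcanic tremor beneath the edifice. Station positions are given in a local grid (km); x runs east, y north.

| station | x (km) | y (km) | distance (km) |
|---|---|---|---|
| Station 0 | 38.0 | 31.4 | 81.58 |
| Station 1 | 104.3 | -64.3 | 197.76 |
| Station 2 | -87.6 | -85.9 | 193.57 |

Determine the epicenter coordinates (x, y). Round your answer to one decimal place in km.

(-14.9, 93.5)

Circle about each station: (x − 38.0)² + (y − 31.4)² = 81.58²; (x − 104.3)² + (y + 64.3)² = 197.76²; (x + 87.6)² + (y + 85.9)² = 193.57².
Subtracting pairs of circle equations eliminates x²+y² and gives linear equations (the radical axes):
132.6 x − 191.4 y = -19870.70
-251.2 x − 234.6 y = -18191.44
Solving the 2×2 system: x ≈ -14.9, y ≈ 93.5 km.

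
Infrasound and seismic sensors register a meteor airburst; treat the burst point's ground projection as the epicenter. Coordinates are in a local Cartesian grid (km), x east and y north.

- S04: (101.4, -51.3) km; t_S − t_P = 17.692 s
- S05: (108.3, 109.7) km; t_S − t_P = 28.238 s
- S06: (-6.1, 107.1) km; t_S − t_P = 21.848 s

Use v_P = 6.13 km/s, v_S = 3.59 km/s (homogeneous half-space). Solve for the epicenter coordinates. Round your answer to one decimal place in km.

Distance from S−P lag: d = Δt · v_P v_S / (v_P − v_S) = Δt · (6.13·3.59)/(6.13−3.59) ≈ 8.6641·Δt.
So d_S04 = 153.28, d_S05 = 244.66, d_S06 = 189.29 km.
Circle about each station: (x − 101.4)² + (y + 51.3)² = 153.28²; (x − 108.3)² + (y − 109.7)² = 244.66²; (x + 6.1)² + (y − 107.1)² = 189.29².
Subtracting pairs of circle equations eliminates x²+y² and gives linear equations (the radical axes):
13.8 x + 322.0 y = -25514.43
-215.0 x + 316.8 y = -13741.98
Solving the 2×2 system: x ≈ -49.7, y ≈ -77.1 km.
Check against S04 (with the unrounded x, y): √((x − 101.4)²+(y + 51.3)²) = 153.29 ≈ 153.28 km. ✓

(-49.7, -77.1)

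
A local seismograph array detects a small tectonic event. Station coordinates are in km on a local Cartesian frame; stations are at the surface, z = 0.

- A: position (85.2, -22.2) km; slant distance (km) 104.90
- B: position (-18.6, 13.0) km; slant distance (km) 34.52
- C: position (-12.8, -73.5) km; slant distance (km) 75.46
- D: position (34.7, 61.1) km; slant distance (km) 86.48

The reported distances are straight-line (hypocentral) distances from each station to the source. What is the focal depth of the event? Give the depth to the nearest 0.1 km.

Each station gives a sphere (x−x_i)² + (y−y_i)² + z² = d_i² (stations at z=0).
Subtracting the A sphere from B and C: z² cancels, leaving linear equations in x and y:
-207.6 x + 70.4 y = 2575.46
-196.0 x − 102.6 y = 3124.01
Solving: x ≈ -13.795, y ≈ -4.096 km (keep extra digits for the depth step; rounded: -13.8, -4.1).
Then from the A sphere: z² = 104.90² − (x − 85.2)² − (y + 22.2)² with x = -13.795, y = -4.096, so z ≈ 29.601 ≈ 29.6 km.

29.6 km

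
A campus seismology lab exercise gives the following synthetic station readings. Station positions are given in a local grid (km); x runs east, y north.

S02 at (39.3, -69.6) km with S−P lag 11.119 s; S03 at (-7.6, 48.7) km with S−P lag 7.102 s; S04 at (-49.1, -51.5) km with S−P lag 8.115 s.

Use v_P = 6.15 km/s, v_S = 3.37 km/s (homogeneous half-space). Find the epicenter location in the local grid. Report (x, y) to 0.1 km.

Distance from S−P lag: d = Δt · v_P v_S / (v_P − v_S) = Δt · (6.15·3.37)/(6.15−3.37) ≈ 7.4552·Δt.
So d_S02 = 82.89, d_S03 = 52.95, d_S04 = 60.50 km.
Circle about each station: (x − 39.3)² + (y + 69.6)² = 82.89²; (x + 7.6)² + (y − 48.7)² = 52.95²; (x + 49.1)² + (y + 51.5)² = 60.50².
Subtracting pairs of circle equations eliminates x²+y² and gives linear equations (the radical axes):
-93.8 x + 236.6 y = 107.85
-176.8 x + 36.2 y = 1884.91
Solving the 2×2 system: x ≈ -11.5, y ≈ -4.1 km.

-11.5 km east, -4.1 km north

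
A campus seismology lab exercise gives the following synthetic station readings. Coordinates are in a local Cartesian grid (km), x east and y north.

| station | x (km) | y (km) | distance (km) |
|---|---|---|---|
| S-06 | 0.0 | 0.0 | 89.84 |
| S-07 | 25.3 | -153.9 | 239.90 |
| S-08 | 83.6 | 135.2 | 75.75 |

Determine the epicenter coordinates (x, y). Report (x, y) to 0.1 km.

Circle about each station: x² + y² = 89.84²; (x − 25.3)² + (y + 153.9)² = 239.90²; (x − 83.6)² + (y − 135.2)² = 75.75².
Subtracting the S-06 equation from the S-07 and S-08 equations removes the quadratic terms:
50.6 x − 307.8 y = -25155.48
167.2 x + 270.4 y = 27601.16
Solving the 2×2 system: x ≈ 26.0, y ≈ 86.0 km.
Check against S-06 (with the unrounded x, y): √(x²+y²) = 89.84 ≈ 89.84 km. ✓

(26.0, 86.0)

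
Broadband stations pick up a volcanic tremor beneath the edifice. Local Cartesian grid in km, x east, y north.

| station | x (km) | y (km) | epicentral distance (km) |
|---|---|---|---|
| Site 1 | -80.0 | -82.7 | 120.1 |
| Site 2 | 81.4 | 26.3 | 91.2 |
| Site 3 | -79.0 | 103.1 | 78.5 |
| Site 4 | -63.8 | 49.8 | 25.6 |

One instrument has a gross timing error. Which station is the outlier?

Solve using three stations at a time. Using Site 1, Site 3, Site 4 (subtract circle equations pairwise → linear system) gives (x, y) ≈ (-45.2, 32.2).
Distances from that point to each station vs reported:
  Site 1: calculated 120.1 vs reported 120.1 → residual 0.0 km
  Site 2: calculated 126.8 vs reported 91.2 → residual 35.6 km
  Site 3: calculated 78.5 vs reported 78.5 → residual 0.0 km
  Site 4: calculated 25.5 vs reported 25.6 → residual 0.1 km
Site 1, Site 3, Site 4 are mutually consistent (residuals ≈ 0); Site 2 is off by 35.6 km.

Site 2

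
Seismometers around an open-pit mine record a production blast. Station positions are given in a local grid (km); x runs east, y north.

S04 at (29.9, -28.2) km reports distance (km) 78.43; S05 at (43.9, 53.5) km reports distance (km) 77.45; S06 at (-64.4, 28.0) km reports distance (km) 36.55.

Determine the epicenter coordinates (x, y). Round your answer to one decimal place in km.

Circle about each station: (x − 29.9)² + (y + 28.2)² = 78.43²; (x − 43.9)² + (y − 53.5)² = 77.45²; (x + 64.4)² + (y − 28.0)² = 36.55².
Subtracting the S04 equation from the S05 and S06 equations removes the quadratic terms:
28.0 x + 163.4 y = 3252.97
-188.6 x + 112.4 y = 8057.47
Solving the 2×2 system: x ≈ -28.0, y ≈ 24.7 km.

x ≈ -28.0 km, y ≈ 24.7 km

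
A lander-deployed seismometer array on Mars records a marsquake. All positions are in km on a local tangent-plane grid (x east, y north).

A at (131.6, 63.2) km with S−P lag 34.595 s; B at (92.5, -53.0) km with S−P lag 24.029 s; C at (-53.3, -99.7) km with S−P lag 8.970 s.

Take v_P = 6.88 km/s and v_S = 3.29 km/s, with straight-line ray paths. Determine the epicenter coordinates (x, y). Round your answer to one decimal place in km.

-58.7 km east, -43.4 km north

Distance from S−P lag: d = Δt · v_P v_S / (v_P − v_S) = Δt · (6.88·3.29)/(6.88−3.29) ≈ 6.3051·Δt.
So d_A = 218.12, d_B = 151.50, d_C = 56.56 km.
Circle about each station: (x − 131.6)² + (y − 63.2)² = 218.12²; (x − 92.5)² + (y + 53.0)² = 151.50²; (x + 53.3)² + (y + 99.7)² = 56.56².
Subtracting pairs of circle equations eliminates x²+y² and gives linear equations (the radical axes):
-78.2 x − 232.4 y = 14676.53
-369.8 x − 325.8 y = 35845.48
Solving the 2×2 system: x ≈ -58.7, y ≈ -43.4 km.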